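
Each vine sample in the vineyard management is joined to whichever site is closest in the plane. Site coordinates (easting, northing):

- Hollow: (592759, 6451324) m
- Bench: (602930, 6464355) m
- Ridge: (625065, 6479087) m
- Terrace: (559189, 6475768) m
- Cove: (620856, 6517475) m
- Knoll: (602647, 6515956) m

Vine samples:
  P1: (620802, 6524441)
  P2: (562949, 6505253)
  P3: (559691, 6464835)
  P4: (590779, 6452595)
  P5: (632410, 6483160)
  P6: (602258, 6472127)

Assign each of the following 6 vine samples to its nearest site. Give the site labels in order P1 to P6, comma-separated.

P1 → Cove (d²=48528072.00)
P2 → Terrace (d²=883502825.00)
P3 → Terrace (d²=119782493.00)
P4 → Hollow (d²=5535841.00)
P5 → Ridge (d²=70538354.00)
P6 → Bench (d²=60855568.00)

Cove, Terrace, Terrace, Hollow, Ridge, Bench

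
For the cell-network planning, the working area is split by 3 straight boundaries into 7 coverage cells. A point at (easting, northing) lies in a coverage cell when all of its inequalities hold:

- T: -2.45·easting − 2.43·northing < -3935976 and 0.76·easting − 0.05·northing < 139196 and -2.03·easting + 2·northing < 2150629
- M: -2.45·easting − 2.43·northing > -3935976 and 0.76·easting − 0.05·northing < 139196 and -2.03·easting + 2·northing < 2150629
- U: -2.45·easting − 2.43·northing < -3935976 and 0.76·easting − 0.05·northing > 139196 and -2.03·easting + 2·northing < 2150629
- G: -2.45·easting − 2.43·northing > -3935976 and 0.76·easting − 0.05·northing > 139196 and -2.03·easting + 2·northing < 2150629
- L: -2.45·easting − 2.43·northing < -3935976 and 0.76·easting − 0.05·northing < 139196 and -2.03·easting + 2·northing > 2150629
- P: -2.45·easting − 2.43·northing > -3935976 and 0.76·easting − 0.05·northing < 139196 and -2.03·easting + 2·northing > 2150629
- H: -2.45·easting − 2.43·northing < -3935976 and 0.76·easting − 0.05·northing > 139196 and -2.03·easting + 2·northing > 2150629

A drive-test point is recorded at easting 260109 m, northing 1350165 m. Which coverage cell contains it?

P

-2.45·260109 − 2.43·1350165 = -3918168.000, which is > -3935976
0.76·260109 − 0.05·1350165 = 130174.590, which is < 139196
-2.03·260109 + 2·1350165 = 2172308.730, which is > 2150629
This sign pattern matches P.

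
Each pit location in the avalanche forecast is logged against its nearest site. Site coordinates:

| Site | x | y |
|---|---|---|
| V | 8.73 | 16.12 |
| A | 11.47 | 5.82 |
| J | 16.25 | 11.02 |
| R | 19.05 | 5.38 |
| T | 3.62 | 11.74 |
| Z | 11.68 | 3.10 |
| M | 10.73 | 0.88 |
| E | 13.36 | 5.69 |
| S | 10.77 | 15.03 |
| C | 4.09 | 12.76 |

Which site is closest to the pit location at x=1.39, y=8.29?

T

Squared distances to each site:
V: 115.185; A: 107.707; J: 228.272; R: 320.344; T: 16.875; Z: 132.820; M: 142.144; E: 150.041; S: 133.412; C: 27.271.
Minimum at T.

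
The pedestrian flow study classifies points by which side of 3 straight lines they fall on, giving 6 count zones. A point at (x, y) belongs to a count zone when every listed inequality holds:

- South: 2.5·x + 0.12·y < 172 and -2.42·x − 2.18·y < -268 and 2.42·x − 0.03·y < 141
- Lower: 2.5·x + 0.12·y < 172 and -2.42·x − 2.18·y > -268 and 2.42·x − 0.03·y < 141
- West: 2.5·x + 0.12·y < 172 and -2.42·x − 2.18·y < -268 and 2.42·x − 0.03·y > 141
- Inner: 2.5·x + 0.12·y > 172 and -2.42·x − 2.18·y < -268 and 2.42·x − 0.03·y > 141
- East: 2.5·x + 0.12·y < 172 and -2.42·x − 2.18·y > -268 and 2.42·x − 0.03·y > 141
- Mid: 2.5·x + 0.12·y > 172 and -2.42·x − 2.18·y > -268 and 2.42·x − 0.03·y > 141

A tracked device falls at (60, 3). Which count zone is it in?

East

2.5·60 + 0.12·3 = 150.360, which is < 172
-2.42·60 − 2.18·3 = -151.740, which is > -268
2.42·60 − 0.03·3 = 145.110, which is > 141
This sign pattern matches East.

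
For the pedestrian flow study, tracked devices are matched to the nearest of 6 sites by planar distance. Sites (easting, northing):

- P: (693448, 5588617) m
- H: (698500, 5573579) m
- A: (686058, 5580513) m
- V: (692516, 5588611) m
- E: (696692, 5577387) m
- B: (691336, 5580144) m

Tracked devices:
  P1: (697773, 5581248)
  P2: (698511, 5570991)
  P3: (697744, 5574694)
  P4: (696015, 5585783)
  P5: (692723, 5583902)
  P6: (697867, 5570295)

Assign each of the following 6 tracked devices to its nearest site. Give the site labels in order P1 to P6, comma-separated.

P1 → E (d²=16075882.00)
P2 → H (d²=6697865.00)
P3 → H (d²=1814761.00)
P4 → P (d²=14621045.00)
P5 → B (d²=16046333.00)
P6 → H (d²=11185345.00)

E, H, H, P, B, H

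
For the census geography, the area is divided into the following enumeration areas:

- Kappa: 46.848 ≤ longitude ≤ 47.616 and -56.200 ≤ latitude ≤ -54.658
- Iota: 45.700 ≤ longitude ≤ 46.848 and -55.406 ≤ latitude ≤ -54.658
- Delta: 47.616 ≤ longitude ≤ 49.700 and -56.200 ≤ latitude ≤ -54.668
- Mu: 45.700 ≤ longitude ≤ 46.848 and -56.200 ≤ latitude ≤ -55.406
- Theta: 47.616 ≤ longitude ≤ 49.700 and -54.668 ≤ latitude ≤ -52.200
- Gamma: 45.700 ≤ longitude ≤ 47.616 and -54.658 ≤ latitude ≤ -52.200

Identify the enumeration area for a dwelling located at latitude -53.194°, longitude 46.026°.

The point has longitude = 46.026 and latitude = -53.194.
Only Gamma satisfies 45.700 ≤ longitude ≤ 47.616 and -54.658 ≤ latitude ≤ -52.200.

Gamma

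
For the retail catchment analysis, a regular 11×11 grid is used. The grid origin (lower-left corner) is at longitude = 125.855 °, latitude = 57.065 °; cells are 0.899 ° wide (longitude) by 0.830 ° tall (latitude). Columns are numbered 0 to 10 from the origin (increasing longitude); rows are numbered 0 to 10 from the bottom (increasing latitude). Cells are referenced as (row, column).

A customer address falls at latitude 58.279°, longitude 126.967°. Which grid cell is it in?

(1, 1)

Column index: ⌊(126.967 − 125.855) / 0.899⌋ = ⌊1.237⌋ = 1
Row offset from origin: ⌊(58.279 − 57.065) / 0.830⌋ = ⌊1.463⌋ = 1 → row 1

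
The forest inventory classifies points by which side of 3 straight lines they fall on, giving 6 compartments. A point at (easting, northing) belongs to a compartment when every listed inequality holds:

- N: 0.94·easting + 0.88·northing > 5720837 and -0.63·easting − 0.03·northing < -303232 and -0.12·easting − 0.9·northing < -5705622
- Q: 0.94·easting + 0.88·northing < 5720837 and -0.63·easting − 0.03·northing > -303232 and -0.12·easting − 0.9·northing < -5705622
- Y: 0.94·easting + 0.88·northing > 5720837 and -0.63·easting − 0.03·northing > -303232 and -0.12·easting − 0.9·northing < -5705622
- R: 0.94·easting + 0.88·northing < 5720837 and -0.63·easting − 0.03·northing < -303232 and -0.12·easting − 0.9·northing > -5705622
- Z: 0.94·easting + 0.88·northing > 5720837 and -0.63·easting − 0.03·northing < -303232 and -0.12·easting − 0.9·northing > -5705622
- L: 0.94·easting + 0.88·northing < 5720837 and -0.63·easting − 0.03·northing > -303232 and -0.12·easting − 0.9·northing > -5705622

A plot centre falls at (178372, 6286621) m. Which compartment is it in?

L

0.94·178372 + 0.88·6286621 = 5699896.160, which is < 5720837
-0.63·178372 − 0.03·6286621 = -300972.990, which is > -303232
-0.12·178372 − 0.9·6286621 = -5679363.540, which is > -5705622
This sign pattern matches L.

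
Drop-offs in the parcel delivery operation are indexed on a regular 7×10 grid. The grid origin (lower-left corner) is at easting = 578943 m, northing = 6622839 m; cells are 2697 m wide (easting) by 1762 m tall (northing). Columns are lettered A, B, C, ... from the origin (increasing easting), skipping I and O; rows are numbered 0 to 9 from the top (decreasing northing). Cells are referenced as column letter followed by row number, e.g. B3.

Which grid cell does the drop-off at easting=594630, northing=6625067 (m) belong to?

Column index: ⌊(594630 − 578943) / 2697⌋ = ⌊5.816⌋ = 5 → column F
Row offset from origin: ⌊(6625067 − 6622839) / 1762⌋ = ⌊1.264⌋ = 1 → row 8 (counted from top)

F8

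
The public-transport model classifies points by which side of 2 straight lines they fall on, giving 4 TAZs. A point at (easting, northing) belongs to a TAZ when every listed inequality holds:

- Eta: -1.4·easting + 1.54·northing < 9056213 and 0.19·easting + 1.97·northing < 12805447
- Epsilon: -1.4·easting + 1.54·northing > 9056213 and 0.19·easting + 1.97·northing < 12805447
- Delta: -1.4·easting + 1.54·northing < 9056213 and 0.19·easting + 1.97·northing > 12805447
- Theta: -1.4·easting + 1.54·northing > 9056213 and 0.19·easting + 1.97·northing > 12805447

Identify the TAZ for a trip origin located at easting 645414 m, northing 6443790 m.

Delta

-1.4·645414 + 1.54·6443790 = 9019857.000, which is < 9056213
0.19·645414 + 1.97·6443790 = 12816894.960, which is > 12805447
This sign pattern matches Delta.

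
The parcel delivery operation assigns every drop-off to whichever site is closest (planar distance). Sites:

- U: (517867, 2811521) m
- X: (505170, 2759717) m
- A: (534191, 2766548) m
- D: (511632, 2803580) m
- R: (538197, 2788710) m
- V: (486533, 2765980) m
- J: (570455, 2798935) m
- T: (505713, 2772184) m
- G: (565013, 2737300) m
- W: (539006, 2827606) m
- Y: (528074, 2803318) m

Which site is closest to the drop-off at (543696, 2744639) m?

G

Squared distances to each site:
U: 5140339165.000; X: 1711598760.000; A: 570349306.000; D: 4502141577.000; R: 1972492042.000; V: 3723046850.000; J: 3664099697.000; T: 2201435314.000; G: 508275410.000; W: 6905519189.000; Y: 3687271925.000.
Minimum at G.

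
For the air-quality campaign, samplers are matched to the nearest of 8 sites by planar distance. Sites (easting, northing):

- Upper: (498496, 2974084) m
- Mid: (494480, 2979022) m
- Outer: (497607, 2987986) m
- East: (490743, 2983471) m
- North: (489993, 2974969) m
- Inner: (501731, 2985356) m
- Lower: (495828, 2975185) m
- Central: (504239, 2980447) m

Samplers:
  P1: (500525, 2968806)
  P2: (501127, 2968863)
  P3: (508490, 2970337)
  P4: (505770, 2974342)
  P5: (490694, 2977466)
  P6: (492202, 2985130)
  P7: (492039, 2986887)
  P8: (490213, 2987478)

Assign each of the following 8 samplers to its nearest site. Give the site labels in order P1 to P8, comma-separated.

Upper, Upper, Upper, Central, North, East, East, East

P1 → Upper (d²=31974125.00)
P2 → Upper (d²=34181002.00)
P3 → Upper (d²=113920045.00)
P4 → Central (d²=39614986.00)
P5 → North (d²=6726410.00)
P6 → East (d²=4880962.00)
P7 → East (d²=13348672.00)
P8 → East (d²=16336949.00)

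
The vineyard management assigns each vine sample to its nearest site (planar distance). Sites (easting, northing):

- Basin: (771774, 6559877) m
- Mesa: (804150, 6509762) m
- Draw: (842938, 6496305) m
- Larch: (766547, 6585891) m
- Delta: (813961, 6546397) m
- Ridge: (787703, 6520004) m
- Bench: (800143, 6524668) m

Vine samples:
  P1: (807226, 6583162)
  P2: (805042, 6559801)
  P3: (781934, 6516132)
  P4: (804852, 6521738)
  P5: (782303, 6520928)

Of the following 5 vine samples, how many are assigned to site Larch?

0

P1 → Delta
P2 → Delta
P3 → Ridge
P4 → Bench
P5 → Ridge
0 of the 5 go to Larch.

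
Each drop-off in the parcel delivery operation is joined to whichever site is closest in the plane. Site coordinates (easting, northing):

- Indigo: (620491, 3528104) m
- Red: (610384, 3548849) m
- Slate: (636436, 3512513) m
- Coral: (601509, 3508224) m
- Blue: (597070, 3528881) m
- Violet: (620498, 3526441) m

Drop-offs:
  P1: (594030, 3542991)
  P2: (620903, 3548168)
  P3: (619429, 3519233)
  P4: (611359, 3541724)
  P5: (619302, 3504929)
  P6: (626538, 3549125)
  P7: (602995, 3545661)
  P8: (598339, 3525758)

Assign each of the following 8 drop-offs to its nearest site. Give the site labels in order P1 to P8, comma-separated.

P1 → Blue (d²=208333700.00)
P2 → Red (d²=111113122.00)
P3 → Violet (d²=53098025.00)
P4 → Red (d²=51716250.00)
P5 → Coral (d²=327447874.00)
P6 → Red (d²=261027892.00)
P7 → Red (d²=64760665.00)
P8 → Blue (d²=11363490.00)

Blue, Red, Violet, Red, Coral, Red, Red, Blue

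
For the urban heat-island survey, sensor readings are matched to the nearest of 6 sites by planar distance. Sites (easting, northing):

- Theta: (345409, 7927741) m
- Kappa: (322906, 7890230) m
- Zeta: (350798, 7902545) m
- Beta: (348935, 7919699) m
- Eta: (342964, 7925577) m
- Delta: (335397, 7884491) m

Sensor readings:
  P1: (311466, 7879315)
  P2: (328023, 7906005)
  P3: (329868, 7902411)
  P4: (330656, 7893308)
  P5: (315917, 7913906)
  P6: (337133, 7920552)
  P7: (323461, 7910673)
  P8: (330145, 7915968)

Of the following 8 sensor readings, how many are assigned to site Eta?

2

P1 → Kappa
P2 → Kappa
P3 → Kappa
P4 → Kappa
P5 → Kappa
P6 → Eta
P7 → Kappa
P8 → Eta
2 of the 8 go to Eta.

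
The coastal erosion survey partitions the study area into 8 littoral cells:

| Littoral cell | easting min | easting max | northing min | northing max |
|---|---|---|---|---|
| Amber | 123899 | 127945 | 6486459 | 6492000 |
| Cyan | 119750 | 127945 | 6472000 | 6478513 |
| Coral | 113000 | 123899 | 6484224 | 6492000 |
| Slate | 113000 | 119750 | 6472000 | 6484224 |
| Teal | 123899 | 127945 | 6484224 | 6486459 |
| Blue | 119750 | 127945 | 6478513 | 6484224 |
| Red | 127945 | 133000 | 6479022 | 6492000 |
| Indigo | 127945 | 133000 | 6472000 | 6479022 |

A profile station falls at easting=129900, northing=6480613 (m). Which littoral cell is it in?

Red

The point has easting = 129900 and northing = 6480613.
Only Red satisfies 127945 ≤ easting ≤ 133000 and 6479022 ≤ northing ≤ 6492000.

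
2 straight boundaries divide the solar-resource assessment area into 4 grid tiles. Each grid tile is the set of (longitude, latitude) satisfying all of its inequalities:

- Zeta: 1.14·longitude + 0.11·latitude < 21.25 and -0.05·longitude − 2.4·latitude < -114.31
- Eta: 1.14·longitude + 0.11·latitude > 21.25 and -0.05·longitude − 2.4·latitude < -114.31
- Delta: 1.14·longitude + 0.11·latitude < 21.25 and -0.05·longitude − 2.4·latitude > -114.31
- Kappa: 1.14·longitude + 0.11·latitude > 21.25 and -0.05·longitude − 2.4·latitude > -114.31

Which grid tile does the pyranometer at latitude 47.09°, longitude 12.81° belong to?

Delta

1.14·12.81 + 0.11·47.09 = 19.783, which is < 21.25
-0.05·12.81 − 2.4·47.09 = -113.657, which is > -114.31
This sign pattern matches Delta.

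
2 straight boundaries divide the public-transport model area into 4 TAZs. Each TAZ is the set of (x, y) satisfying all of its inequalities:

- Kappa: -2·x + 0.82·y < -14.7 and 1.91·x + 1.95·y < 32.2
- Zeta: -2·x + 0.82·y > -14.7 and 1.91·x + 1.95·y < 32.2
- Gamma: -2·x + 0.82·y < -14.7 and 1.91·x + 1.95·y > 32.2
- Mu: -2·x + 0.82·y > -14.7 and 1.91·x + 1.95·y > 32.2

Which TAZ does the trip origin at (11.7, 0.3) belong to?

Kappa

-2·11.7 + 0.82·0.3 = -23.154, which is < -14.7
1.91·11.7 + 1.95·0.3 = 22.932, which is < 32.2
This sign pattern matches Kappa.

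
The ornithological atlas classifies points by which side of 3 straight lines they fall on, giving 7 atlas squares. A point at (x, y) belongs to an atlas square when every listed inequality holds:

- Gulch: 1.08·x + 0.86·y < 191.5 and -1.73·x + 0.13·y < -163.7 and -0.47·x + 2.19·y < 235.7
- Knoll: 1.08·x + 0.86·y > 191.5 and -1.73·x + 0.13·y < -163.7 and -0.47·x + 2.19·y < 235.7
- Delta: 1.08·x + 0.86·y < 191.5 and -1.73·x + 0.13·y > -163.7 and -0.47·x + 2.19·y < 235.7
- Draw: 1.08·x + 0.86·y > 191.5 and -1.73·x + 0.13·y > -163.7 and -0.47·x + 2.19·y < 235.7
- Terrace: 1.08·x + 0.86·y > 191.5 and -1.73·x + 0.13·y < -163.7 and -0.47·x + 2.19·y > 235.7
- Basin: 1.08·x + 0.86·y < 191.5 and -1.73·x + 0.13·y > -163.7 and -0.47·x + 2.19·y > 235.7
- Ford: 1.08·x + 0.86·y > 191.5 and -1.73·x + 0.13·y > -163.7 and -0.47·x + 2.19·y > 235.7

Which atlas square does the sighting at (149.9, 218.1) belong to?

Terrace

1.08·149.9 + 0.86·218.1 = 349.458, which is > 191.5
-1.73·149.9 + 0.13·218.1 = -230.974, which is < -163.7
-0.47·149.9 + 2.19·218.1 = 407.186, which is > 235.7
This sign pattern matches Terrace.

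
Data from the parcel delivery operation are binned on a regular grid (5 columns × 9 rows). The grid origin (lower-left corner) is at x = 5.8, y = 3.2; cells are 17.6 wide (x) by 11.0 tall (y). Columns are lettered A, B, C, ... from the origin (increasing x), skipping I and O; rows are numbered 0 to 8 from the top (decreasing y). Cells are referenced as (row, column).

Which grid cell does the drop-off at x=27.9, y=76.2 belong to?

(2, B)

Column index: ⌊(27.9 − 5.8) / 17.6⌋ = ⌊1.256⌋ = 1 → column B
Row offset from origin: ⌊(76.2 − 3.2) / 11.0⌋ = ⌊6.636⌋ = 6 → row 2 (counted from top)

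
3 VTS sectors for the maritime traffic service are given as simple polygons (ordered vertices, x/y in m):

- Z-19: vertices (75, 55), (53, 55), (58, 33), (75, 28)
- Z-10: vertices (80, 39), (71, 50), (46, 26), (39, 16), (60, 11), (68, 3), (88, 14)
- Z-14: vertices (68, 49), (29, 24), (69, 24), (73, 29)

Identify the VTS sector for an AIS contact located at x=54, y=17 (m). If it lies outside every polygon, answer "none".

Cast a ray rightward from (54, 17). For each polygon, the edges (by vertex number in listed order) whose endpoints lie on opposite sides of y = 17, where each meets that height, and whether that is right or left of the point:
Z-19: no edge straddles that height → 0 crossings.
Z-10: 3–4 at x≈39.7 (left), 7–1 at x≈87.0 (right) → 1 crossing.
Z-14: no edge straddles that height → 0 crossings.
Only Z-10 has an odd count, so the point is inside Z-10.

Z-10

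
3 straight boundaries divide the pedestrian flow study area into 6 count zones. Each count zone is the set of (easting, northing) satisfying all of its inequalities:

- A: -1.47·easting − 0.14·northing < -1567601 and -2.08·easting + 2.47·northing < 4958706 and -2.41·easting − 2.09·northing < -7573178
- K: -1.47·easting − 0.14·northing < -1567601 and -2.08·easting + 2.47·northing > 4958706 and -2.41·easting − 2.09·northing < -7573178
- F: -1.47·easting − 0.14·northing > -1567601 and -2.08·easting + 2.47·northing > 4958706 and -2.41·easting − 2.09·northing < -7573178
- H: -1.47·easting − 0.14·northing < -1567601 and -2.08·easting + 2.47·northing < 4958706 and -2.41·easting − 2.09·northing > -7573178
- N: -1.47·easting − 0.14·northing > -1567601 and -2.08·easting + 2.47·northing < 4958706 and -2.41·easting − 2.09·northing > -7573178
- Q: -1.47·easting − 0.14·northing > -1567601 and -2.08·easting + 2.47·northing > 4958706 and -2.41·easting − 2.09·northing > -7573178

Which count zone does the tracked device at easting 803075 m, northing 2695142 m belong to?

Q

-1.47·803075 − 0.14·2695142 = -1557840.130, which is > -1567601
-2.08·803075 + 2.47·2695142 = 4986604.740, which is > 4958706
-2.41·803075 − 2.09·2695142 = -7568257.530, which is > -7573178
This sign pattern matches Q.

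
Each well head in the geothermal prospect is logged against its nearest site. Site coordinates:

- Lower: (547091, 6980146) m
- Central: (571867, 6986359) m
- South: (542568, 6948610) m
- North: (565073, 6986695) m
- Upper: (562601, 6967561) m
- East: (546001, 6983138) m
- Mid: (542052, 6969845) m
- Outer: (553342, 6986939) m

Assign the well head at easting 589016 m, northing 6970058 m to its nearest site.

Squared distances to each site:
Lower: 1859473369.000; Central: 559810802.000; South: 2617433408.000; North: 850057018.000; Upper: 703987234.000; East: 2021376625.000; Mid: 2205662665.000; Outer: 1557602437.000.
Minimum at Central.

Central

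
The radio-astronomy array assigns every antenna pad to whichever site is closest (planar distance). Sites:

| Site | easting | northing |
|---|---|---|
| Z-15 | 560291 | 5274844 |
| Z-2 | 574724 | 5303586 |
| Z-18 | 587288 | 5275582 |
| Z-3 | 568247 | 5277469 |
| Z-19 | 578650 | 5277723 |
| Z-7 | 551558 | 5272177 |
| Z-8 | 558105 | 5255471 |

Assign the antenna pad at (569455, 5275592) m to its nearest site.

Squared distances to each site:
Z-15: 84538400.000; Z-2: 811426397.000; Z-18: 318015989.000; Z-3: 4982393.000; Z-19: 89089186.000; Z-7: 331964834.000; Z-8: 533677141.000.
Minimum at Z-3.

Z-3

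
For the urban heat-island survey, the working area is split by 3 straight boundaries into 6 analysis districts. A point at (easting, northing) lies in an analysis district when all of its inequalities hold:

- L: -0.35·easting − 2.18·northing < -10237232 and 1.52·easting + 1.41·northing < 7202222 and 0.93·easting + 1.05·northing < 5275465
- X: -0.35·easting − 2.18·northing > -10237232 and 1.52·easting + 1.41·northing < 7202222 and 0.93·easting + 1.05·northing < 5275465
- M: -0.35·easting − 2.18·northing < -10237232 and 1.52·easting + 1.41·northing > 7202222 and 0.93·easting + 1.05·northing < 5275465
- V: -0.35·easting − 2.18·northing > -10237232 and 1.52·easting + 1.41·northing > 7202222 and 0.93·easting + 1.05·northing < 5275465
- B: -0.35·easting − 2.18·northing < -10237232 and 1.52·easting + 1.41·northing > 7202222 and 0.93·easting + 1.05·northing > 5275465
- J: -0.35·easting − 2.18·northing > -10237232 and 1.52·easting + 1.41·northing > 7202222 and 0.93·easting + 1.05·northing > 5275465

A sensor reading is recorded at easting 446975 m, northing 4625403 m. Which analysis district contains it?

L

-0.35·446975 − 2.18·4625403 = -10239819.790, which is < -10237232
1.52·446975 + 1.41·4625403 = 7201220.230, which is < 7202222
0.93·446975 + 1.05·4625403 = 5272359.900, which is < 5275465
This sign pattern matches L.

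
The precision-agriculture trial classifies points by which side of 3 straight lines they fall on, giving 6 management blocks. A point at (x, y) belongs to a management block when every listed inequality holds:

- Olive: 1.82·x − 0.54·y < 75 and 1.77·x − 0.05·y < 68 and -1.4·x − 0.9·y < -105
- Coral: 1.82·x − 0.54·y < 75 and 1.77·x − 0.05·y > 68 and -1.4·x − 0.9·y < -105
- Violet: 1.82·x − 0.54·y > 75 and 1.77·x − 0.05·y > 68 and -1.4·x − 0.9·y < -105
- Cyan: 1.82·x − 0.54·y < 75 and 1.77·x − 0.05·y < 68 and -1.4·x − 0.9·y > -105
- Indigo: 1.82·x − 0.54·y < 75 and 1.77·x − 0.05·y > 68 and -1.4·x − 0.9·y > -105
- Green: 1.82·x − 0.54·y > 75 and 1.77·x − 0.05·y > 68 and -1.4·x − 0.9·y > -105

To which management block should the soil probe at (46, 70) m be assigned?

Coral

1.82·46 − 0.54·70 = 45.920, which is < 75
1.77·46 − 0.05·70 = 77.920, which is > 68
-1.4·46 − 0.9·70 = -127.400, which is < -105
This sign pattern matches Coral.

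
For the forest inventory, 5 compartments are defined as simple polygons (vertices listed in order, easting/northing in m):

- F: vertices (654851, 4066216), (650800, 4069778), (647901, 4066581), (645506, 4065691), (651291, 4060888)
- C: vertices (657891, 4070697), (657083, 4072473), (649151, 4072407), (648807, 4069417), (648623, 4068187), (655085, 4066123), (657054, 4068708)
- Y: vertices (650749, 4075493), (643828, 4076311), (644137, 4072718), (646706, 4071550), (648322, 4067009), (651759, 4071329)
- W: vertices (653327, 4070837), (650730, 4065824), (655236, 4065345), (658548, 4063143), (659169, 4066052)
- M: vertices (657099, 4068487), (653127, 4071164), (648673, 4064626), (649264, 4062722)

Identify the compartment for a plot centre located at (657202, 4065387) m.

Cast a ray rightward from (657202, 4065387). For each polygon, the edges (by vertex number in listed order) whose endpoints lie on opposite sides of northing = 4065387, where each meets that height, and whether that is right or left of the point:
F: 4–5 at easting≈645872.2 (left), 5–1 at easting≈654297.1 (left) → 0 crossings.
C: no edge straddles that height → 0 crossings.
Y: no edge straddles that height → 0 crossings.
W: 2–3 at easting≈654840.9 (left), 4–5 at easting≈659027.0 (right) → 1 crossing.
M: 2–3 at easting≈649191.4 (left), 4–1 at easting≈652885.9 (left) → 0 crossings.
Only W has an odd count, so the point is inside W.

W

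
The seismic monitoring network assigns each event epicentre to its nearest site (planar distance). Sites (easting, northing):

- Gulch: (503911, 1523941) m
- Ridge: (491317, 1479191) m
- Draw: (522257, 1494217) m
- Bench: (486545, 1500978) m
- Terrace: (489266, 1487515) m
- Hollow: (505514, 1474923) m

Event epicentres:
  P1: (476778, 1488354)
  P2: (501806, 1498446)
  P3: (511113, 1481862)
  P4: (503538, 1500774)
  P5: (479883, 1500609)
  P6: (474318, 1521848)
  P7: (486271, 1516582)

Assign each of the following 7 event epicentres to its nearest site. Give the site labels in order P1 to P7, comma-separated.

Terrace, Bench, Hollow, Bench, Bench, Bench, Bench

P1 → Terrace (d²=156654065.00)
P2 → Bench (d²=239309145.00)
P3 → Hollow (d²=79498522.00)
P4 → Bench (d²=288803665.00)
P5 → Bench (d²=44518405.00)
P6 → Bench (d²=585056429.00)
P7 → Bench (d²=243559892.00)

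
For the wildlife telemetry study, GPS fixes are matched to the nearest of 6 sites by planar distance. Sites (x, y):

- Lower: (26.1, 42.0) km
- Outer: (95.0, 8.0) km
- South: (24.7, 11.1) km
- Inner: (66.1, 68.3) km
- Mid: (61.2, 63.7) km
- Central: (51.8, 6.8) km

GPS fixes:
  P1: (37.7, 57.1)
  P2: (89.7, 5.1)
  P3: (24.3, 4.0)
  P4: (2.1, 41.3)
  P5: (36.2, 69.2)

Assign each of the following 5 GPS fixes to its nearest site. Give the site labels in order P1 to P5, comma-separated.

P1 → Lower (d²=362.57)
P2 → Outer (d²=36.50)
P3 → South (d²=50.57)
P4 → Lower (d²=576.49)
P5 → Mid (d²=655.25)

Lower, Outer, South, Lower, Mid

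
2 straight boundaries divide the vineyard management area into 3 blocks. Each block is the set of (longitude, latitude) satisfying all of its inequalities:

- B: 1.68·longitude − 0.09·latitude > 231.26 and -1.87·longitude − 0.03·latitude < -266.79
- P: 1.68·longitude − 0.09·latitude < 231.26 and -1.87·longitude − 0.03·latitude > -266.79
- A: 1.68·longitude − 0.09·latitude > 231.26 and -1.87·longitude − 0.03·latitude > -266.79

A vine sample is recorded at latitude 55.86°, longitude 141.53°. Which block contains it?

A

1.68·141.53 − 0.09·55.86 = 232.743, which is > 231.26
-1.87·141.53 − 0.03·55.86 = -266.337, which is > -266.79
This sign pattern matches A.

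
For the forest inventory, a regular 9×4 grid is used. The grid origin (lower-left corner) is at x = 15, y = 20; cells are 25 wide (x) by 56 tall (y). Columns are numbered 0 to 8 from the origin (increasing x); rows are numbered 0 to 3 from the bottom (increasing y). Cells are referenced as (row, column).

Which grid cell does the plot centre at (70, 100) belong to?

Column index: ⌊(70 − 15) / 25⌋ = ⌊2.200⌋ = 2
Row offset from origin: ⌊(100 − 20) / 56⌋ = ⌊1.429⌋ = 1 → row 1

(1, 2)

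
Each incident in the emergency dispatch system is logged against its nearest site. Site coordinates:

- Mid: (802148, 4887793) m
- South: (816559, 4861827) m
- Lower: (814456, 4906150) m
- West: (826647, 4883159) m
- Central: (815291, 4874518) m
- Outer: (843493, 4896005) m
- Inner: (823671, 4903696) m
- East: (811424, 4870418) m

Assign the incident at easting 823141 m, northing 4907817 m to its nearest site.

Inner

Squared distances to each site:
Mid: 841666625.000; South: 2158402824.000; Lower: 78208114.000; West: 620309000.000; Central: 1170445901.000; Outer: 553727248.000; Inner: 17263541.000; East: 1535973290.000.
Minimum at Inner.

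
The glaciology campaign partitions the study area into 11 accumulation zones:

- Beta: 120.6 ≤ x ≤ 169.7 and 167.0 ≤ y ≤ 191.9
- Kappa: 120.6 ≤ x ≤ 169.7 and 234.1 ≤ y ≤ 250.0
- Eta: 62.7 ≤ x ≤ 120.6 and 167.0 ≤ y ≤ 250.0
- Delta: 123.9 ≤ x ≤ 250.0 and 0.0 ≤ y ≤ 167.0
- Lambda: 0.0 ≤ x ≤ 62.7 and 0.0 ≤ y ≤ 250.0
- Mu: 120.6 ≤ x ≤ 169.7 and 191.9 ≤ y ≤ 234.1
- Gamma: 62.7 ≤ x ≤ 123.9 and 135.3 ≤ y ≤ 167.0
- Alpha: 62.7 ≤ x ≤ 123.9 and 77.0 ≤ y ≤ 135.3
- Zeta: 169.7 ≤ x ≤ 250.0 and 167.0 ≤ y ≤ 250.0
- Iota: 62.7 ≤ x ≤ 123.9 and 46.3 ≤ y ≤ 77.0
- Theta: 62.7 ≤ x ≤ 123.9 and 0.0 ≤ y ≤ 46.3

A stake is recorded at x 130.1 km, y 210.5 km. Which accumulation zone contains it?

Mu

The point has x = 130.1 and y = 210.5.
Only Mu satisfies 120.6 ≤ x ≤ 169.7 and 191.9 ≤ y ≤ 234.1.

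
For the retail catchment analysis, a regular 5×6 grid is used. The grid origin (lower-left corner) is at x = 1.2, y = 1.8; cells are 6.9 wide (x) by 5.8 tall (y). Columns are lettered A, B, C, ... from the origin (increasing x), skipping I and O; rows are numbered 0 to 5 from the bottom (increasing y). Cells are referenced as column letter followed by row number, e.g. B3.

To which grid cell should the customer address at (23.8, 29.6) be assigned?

Column index: ⌊(23.8 − 1.2) / 6.9⌋ = ⌊3.275⌋ = 3 → column D
Row offset from origin: ⌊(29.6 − 1.8) / 5.8⌋ = ⌊4.793⌋ = 4 → row 4

D4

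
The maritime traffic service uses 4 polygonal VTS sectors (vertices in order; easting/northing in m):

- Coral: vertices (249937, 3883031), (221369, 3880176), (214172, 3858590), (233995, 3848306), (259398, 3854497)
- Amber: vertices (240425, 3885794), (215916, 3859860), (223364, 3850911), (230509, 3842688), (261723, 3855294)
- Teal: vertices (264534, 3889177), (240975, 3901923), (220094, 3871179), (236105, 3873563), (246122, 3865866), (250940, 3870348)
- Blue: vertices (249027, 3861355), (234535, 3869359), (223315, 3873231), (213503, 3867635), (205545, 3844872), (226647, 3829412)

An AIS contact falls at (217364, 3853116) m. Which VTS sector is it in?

Blue

Cast a ray rightward from (217364, 3853116). For each polygon, the edges (by vertex number in listed order) whose endpoints lie on opposite sides of northing = 3853116, where each meets that height, and whether that is right or left of the point:
Coral: 3–4 at easting≈224723.4 (right), 4–5 at easting≈253731.5 (right) → 2 crossings.
Amber: 2–3 at easting≈221528.8 (right), 4–5 at easting≈256330.0 (right) → 2 crossings.
Teal: no edge straddles that height → 0 crossings.
Blue: 4–5 at easting≈208427.1 (left), 6–1 at easting≈243254.6 (right) → 1 crossing.
Only Blue has an odd count, so the point is inside Blue.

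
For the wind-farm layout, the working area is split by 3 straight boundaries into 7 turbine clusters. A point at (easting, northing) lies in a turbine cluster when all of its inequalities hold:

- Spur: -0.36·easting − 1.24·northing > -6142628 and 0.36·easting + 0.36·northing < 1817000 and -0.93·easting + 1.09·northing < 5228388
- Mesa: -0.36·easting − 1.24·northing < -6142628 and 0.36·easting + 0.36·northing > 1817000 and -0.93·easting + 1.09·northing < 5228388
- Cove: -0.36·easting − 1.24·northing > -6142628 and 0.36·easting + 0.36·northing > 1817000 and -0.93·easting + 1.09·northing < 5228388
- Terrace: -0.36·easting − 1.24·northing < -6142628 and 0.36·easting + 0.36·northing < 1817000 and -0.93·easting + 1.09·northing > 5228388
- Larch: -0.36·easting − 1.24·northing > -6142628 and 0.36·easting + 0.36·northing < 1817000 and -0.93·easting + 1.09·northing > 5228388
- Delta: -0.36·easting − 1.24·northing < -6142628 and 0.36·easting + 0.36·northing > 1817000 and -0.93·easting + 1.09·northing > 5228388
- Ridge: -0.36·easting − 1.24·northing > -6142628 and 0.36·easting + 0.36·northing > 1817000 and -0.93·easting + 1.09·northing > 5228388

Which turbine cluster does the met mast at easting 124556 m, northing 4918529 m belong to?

Terrace

-0.36·124556 − 1.24·4918529 = -6143816.120, which is < -6142628
0.36·124556 + 0.36·4918529 = 1815510.600, which is < 1817000
-0.93·124556 + 1.09·4918529 = 5245359.530, which is > 5228388
This sign pattern matches Terrace.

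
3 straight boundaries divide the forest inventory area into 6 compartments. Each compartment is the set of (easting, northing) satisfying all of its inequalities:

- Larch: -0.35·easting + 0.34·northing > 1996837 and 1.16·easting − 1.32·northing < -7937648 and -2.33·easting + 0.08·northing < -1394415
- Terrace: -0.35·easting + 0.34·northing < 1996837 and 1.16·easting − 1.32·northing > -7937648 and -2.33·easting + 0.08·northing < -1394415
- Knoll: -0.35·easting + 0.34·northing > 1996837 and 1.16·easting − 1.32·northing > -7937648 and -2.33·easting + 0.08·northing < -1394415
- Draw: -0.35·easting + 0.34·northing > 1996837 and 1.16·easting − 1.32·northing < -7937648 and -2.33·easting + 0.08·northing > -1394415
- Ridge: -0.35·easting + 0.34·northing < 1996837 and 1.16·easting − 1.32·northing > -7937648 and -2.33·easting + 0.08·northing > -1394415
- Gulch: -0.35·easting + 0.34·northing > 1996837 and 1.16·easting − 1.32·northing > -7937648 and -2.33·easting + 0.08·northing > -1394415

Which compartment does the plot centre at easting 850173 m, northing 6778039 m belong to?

Larch

-0.35·850173 + 0.34·6778039 = 2006972.710, which is > 1996837
1.16·850173 − 1.32·6778039 = -7960810.800, which is < -7937648
-2.33·850173 + 0.08·6778039 = -1438659.970, which is < -1394415
This sign pattern matches Larch.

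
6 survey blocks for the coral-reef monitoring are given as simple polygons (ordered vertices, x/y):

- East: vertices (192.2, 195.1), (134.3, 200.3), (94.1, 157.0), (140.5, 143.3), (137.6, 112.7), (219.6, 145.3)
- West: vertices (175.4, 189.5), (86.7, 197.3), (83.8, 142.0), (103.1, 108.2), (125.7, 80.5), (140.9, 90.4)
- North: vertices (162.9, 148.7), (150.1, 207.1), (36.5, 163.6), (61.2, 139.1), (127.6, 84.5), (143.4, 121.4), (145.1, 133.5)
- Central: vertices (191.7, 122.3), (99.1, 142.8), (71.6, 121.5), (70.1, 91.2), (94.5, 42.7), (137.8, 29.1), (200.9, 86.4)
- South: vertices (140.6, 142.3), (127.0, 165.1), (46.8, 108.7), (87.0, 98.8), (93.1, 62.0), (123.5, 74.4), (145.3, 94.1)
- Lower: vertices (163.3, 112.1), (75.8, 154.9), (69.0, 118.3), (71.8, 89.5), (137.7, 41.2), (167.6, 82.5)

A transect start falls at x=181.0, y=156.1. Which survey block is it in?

East

Cast a ray rightward from (181.0, 156.1). For each polygon, the edges (by vertex number in listed order) whose endpoints lie on opposite sides of y = 156.1, where each meets that height, and whether that is right or left of the point:
East: 3–4 at x≈97.15 (left), 6–1 at x≈213.66 (right) → 1 crossing.
West: 2–3 at x≈84.54 (left), 6–1 at x≈163.77 (left) → 0 crossings.
North: 1–2 at x≈161.28 (left), 3–4 at x≈44.06 (left) → 0 crossings.
Central: no edge straddles that height → 0 crossings.
South: 1–2 at x≈132.37 (left), 2–3 at x≈114.20 (left) → 0 crossings.
Lower: no edge straddles that height → 0 crossings.
Only East has an odd count, so the point is inside East.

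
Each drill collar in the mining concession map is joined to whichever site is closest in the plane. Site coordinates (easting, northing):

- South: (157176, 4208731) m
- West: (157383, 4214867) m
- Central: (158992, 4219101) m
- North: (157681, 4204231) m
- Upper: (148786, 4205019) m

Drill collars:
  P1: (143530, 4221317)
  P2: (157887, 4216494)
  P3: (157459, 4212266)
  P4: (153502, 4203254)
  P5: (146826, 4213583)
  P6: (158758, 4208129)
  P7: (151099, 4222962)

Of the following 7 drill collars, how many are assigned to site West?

P1 → West
P2 → West
P3 → West
P4 → North
P5 → Upper
P6 → South
P7 → Central
3 of the 7 go to West.

3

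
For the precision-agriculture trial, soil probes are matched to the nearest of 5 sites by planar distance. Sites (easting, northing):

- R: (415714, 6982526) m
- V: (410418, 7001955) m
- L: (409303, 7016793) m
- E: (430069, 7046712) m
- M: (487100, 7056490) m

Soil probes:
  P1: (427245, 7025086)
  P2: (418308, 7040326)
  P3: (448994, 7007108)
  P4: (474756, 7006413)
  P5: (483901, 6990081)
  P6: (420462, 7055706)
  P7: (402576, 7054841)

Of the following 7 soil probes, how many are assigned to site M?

2

P1 → L
P2 → E
P3 → V
P4 → M
P5 → M
P6 → E
P7 → E
2 of the 7 go to M.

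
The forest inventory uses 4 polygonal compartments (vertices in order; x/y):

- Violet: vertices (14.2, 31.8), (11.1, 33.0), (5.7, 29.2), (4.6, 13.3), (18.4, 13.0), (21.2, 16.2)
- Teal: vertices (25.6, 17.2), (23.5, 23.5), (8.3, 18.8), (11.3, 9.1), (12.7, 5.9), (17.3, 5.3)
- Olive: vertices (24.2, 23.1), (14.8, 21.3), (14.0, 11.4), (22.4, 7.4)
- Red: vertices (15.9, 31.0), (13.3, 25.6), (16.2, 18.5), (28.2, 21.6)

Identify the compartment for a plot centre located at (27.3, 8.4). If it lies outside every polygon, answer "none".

Cast a ray rightward from (27.3, 8.4). For each polygon, the edges (by vertex number in listed order) whose endpoints lie on opposite sides of y = 8.4, where each meets that height, and whether that is right or left of the point:
Violet: no edge straddles that height → 0 crossings.
Teal: 4–5 at x≈11.61 (left), 6–1 at x≈19.46 (left) → 0 crossings.
Olive: 3–4 at x≈20.30 (left), 4–1 at x≈22.51 (left) → 0 crossings.
Red: no edge straddles that height → 0 crossings.
All counts are even, so the point lies outside every listed polygon.

none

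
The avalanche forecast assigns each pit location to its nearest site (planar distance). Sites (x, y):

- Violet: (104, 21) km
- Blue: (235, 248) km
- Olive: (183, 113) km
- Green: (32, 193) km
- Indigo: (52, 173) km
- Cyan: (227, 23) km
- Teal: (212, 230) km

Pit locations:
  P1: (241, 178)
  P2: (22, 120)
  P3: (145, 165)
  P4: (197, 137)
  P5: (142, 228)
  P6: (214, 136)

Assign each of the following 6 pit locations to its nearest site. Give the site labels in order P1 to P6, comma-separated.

Teal, Indigo, Olive, Olive, Teal, Olive

P1 → Teal (d²=3545.00)
P2 → Indigo (d²=3709.00)
P3 → Olive (d²=4148.00)
P4 → Olive (d²=772.00)
P5 → Teal (d²=4904.00)
P6 → Olive (d²=1490.00)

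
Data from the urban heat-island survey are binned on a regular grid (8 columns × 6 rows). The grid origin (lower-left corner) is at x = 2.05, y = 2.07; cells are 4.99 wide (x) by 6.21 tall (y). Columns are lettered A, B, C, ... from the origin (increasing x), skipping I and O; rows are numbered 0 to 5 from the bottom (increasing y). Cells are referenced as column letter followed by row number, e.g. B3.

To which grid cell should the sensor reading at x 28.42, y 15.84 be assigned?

Column index: ⌊(28.42 − 2.05) / 4.99⌋ = ⌊5.285⌋ = 5 → column F
Row offset from origin: ⌊(15.84 − 2.07) / 6.21⌋ = ⌊2.217⌋ = 2 → row 2

F2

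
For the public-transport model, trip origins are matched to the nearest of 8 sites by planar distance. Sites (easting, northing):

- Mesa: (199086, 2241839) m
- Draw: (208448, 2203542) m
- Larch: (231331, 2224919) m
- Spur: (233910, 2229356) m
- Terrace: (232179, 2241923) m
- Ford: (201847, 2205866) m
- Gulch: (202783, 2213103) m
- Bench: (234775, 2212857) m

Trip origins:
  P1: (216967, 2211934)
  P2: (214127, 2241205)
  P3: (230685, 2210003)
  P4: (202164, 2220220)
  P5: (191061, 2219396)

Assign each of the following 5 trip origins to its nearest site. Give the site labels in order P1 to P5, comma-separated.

P1 → Draw (d²=142999025.00)
P2 → Mesa (d²=226633637.00)
P3 → Bench (d²=24873416.00)
P4 → Gulch (d²=51034850.00)
P5 → Gulch (d²=177007133.00)

Draw, Mesa, Bench, Gulch, Gulch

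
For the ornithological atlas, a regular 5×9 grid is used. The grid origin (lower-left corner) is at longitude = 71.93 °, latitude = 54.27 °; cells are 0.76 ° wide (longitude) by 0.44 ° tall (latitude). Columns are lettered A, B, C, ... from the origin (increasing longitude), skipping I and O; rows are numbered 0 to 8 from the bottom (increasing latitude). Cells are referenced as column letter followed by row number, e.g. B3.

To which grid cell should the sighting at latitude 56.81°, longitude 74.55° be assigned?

D5

Column index: ⌊(74.55 − 71.93) / 0.76⌋ = ⌊3.447⌋ = 3 → column D
Row offset from origin: ⌊(56.81 − 54.27) / 0.44⌋ = ⌊5.773⌋ = 5 → row 5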